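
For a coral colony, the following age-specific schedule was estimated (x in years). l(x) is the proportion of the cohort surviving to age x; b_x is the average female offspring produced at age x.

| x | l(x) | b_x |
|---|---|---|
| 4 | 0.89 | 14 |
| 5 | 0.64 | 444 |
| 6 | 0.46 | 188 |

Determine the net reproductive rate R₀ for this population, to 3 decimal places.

383.100

R₀ = Σ l(x) b_x:
  age 4: 0.89 × 14 = 12.4600
  age 5: 0.64 × 444 = 284.1600
  age 6: 0.46 × 188 = 86.4800
R₀ = 12.4600 + 284.1600 + 86.4800 = 383.1000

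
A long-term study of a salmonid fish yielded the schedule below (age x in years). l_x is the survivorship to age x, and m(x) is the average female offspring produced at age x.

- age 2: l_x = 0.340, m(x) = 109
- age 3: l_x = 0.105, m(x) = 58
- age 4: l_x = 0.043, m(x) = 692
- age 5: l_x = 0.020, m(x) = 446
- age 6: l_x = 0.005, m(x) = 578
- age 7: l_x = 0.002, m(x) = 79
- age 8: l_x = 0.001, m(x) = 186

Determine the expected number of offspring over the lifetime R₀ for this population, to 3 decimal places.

85.060

R₀ = Σ l_x m(x):
  age 2: 0.340 × 109 = 37.0600
  age 3: 0.105 × 58 = 6.0900
  age 4: 0.043 × 692 = 29.7560
  age 5: 0.020 × 446 = 8.9200
  age 6: 0.005 × 578 = 2.8900
  age 7: 0.002 × 79 = 0.1580
  age 8: 0.001 × 186 = 0.1860
R₀ = 37.0600 + 6.0900 + 29.7560 + 8.9200 + 2.8900 + 0.1580 + 0.1860 = 85.0600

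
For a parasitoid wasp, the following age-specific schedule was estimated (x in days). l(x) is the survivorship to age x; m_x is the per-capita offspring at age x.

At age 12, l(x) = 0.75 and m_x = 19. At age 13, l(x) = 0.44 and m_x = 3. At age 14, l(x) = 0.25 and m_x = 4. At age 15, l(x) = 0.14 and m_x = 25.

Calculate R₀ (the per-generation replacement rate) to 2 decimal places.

R₀ = Σ l(x) m_x:
  age 12: 0.75 × 19 = 14.2500
  age 13: 0.44 × 3 = 1.3200
  age 14: 0.25 × 4 = 1.0000
  age 15: 0.14 × 25 = 3.5000
R₀ = 14.2500 + 1.3200 + 1.0000 + 3.5000 = 20.0700

20.07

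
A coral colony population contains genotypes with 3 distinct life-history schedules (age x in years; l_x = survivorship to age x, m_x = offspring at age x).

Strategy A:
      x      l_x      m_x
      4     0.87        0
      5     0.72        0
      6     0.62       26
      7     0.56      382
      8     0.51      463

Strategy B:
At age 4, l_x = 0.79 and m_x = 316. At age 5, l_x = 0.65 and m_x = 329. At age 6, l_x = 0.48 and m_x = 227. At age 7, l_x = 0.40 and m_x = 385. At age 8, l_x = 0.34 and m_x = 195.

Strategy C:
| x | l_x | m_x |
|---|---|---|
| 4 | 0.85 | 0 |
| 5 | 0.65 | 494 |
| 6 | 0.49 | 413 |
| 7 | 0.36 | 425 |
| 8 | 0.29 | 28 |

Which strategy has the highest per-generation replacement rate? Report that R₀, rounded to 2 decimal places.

792.75

Strategy A: R₀ = 0.87×0 + 0.72×0 + 0.62×26 + 0.56×382 + 0.51×463 = 466.1700
Strategy B: R₀ = 0.79×316 + 0.65×329 + 0.48×227 + 0.40×385 + 0.34×195 = 792.7500
Strategy C: R₀ = 0.85×0 + 0.65×494 + 0.49×413 + 0.36×425 + 0.29×28 = 684.5900
Highest R₀: strategy B with 792.7500.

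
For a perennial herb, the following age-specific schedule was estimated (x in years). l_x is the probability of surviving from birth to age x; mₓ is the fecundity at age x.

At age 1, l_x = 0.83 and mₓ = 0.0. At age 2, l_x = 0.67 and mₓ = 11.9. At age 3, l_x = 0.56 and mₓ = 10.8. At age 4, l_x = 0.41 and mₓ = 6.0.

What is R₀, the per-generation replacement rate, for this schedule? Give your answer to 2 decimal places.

16.48

R₀ = Σ l_x mₓ:
  age 1: 0.83 × 0.0 = 0.0000
  age 2: 0.67 × 11.9 = 7.9730
  age 3: 0.56 × 10.8 = 6.0480
  age 4: 0.41 × 6.0 = 2.4600
R₀ = 0.0000 + 7.9730 + 6.0480 + 2.4600 = 16.4810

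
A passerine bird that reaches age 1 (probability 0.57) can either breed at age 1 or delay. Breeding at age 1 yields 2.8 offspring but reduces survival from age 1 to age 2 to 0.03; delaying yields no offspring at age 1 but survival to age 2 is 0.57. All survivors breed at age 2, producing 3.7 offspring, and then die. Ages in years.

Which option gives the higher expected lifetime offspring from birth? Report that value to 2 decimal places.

breed at age 1: R₀ = 0.57 × (2.8 + 0.03 × 3.7) = 0.57 × 2.9110 = 1.6593
delay to age 2: R₀ = 0.57 × (0.57 × 3.7) = 0.57 × 2.1090 = 1.2021
Higher: breed at age 1 (1.6593).

1.66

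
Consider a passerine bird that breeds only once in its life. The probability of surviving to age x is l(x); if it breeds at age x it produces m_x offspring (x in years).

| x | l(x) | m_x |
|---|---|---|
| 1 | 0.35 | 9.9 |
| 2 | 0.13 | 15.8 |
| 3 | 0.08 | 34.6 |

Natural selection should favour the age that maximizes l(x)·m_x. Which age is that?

1

Expected offspring if breeding at age x = l(x) × m_x:
  age 1: 0.35 × 9.9 = 3.465
  age 2: 0.13 × 15.8 = 2.054
  age 3: 0.08 × 34.6 = 2.768
Maximum at age 1 (3.465).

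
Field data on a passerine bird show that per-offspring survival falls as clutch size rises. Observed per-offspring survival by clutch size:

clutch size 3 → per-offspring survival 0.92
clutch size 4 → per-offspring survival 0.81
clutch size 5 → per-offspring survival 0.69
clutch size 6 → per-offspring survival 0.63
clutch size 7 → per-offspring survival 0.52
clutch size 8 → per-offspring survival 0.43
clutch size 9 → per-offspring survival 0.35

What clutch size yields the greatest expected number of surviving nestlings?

6

Expected surviving nestlings = c × s(c):
  c=3: 3 × 0.92 = 2.760
  c=4: 4 × 0.81 = 3.240
  c=5: 5 × 0.69 = 3.450
  c=6: 6 × 0.63 = 3.780
  c=7: 7 × 0.52 = 3.640
  c=8: 8 × 0.43 = 3.440
  c=9: 9 × 0.35 = 3.150
Maximum at c = 6 (3.780 surviving nestlings).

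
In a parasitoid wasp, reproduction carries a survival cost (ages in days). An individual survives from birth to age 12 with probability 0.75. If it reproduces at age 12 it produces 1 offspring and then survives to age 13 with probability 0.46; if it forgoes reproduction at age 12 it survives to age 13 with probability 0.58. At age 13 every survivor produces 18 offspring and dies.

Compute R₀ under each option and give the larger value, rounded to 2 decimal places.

7.83

breed at age 12: R₀ = 0.75 × (1 + 0.46 × 18) = 0.75 × 9.2800 = 6.9600
delay to age 13: R₀ = 0.75 × (0.58 × 18) = 0.75 × 10.4400 = 7.8300
Higher: delay to age 13 (7.8300).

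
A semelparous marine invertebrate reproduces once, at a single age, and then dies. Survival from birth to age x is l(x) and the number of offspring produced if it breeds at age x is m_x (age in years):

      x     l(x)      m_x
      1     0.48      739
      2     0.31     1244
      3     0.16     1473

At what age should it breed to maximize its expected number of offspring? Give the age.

Expected offspring if breeding at age x = l(x) × m_x:
  age 1: 0.48 × 739 = 354.720
  age 2: 0.31 × 1244 = 385.640
  age 3: 0.16 × 1473 = 235.680
Maximum at age 2 (385.640).

2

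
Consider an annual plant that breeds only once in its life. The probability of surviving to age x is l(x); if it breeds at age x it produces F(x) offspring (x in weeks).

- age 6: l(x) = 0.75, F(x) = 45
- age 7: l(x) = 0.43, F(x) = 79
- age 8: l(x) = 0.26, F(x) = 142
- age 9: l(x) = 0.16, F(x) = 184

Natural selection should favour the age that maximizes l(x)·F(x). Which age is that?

Expected offspring if breeding at age x = l(x) × F(x):
  age 6: 0.75 × 45 = 33.750
  age 7: 0.43 × 79 = 33.970
  age 8: 0.26 × 142 = 36.920
  age 9: 0.16 × 184 = 29.440
Maximum at age 8 (36.920).

8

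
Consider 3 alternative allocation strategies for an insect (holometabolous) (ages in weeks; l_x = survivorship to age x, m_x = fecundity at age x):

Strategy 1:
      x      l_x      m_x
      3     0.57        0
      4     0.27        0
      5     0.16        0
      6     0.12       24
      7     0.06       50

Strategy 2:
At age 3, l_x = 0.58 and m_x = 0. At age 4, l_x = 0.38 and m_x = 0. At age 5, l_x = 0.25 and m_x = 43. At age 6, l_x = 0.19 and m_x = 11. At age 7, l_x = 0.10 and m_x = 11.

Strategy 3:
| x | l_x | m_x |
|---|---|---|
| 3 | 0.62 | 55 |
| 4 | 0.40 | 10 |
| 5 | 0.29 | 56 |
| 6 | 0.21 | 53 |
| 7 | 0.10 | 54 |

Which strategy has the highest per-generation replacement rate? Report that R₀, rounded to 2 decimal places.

Strategy 1: R₀ = 0.57×0 + 0.27×0 + 0.16×0 + 0.12×24 + 0.06×50 = 5.8800
Strategy 2: R₀ = 0.58×0 + 0.38×0 + 0.25×43 + 0.19×11 + 0.10×11 = 13.9400
Strategy 3: R₀ = 0.62×55 + 0.40×10 + 0.29×56 + 0.21×53 + 0.10×54 = 70.8700
Highest R₀: strategy 3 with 70.8700.

70.87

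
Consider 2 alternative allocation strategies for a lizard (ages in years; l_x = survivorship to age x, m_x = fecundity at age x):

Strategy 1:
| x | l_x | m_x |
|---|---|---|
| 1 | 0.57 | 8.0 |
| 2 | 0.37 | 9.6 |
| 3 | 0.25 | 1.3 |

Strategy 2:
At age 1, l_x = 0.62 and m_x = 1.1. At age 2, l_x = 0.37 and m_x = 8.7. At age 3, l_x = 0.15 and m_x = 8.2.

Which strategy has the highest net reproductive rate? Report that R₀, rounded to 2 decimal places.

Strategy 1: R₀ = 0.57×8.0 + 0.37×9.6 + 0.25×1.3 = 8.4370
Strategy 2: R₀ = 0.62×1.1 + 0.37×8.7 + 0.15×8.2 = 5.1310
Highest R₀: strategy 1 with 8.4370.

8.44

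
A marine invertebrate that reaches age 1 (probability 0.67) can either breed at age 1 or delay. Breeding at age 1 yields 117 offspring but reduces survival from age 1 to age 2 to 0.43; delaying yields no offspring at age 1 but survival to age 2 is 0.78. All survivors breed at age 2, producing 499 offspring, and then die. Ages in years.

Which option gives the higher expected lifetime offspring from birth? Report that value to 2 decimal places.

breed at age 1: R₀ = 0.67 × (117 + 0.43 × 499) = 0.67 × 331.5700 = 222.1519
delay to age 2: R₀ = 0.67 × (0.78 × 499) = 0.67 × 389.2200 = 260.7774
Higher: delay to age 2 (260.7774).

260.78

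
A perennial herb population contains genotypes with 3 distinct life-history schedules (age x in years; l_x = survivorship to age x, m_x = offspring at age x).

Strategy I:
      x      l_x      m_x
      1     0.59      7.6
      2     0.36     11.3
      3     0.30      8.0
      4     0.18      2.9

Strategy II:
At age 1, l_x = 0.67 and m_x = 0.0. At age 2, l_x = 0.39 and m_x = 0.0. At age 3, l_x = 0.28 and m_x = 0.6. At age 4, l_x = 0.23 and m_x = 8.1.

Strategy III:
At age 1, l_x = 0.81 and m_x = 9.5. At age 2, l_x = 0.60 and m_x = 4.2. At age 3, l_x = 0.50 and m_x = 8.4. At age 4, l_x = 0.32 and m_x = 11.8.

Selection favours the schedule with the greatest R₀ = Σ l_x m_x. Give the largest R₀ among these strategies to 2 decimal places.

18.19

Strategy I: R₀ = 0.59×7.6 + 0.36×11.3 + 0.30×8.0 + 0.18×2.9 = 11.4740
Strategy II: R₀ = 0.67×0.0 + 0.39×0.0 + 0.28×0.6 + 0.23×8.1 = 2.0310
Strategy III: R₀ = 0.81×9.5 + 0.60×4.2 + 0.50×8.4 + 0.32×11.8 = 18.1910
Highest R₀: strategy III with 18.1910.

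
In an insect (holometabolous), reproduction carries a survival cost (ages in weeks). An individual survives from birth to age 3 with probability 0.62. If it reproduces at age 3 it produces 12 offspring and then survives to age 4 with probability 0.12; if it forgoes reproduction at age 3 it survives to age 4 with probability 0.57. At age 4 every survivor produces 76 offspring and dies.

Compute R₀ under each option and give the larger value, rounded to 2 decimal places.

26.86

breed at age 3: R₀ = 0.62 × (12 + 0.12 × 76) = 0.62 × 21.1200 = 13.0944
delay to age 4: R₀ = 0.62 × (0.57 × 76) = 0.62 × 43.3200 = 26.8584
Higher: delay to age 4 (26.8584).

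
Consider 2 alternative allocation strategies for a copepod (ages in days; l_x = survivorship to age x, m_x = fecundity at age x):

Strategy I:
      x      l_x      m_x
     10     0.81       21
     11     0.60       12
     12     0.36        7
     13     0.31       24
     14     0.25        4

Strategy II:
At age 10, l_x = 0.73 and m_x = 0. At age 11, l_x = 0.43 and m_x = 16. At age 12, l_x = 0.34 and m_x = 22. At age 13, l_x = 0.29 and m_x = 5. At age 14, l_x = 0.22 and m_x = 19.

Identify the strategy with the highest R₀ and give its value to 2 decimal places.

35.17

Strategy I: R₀ = 0.81×21 + 0.60×12 + 0.36×7 + 0.31×24 + 0.25×4 = 35.1700
Strategy II: R₀ = 0.73×0 + 0.43×16 + 0.34×22 + 0.29×5 + 0.22×19 = 19.9900
Highest R₀: strategy I with 35.1700.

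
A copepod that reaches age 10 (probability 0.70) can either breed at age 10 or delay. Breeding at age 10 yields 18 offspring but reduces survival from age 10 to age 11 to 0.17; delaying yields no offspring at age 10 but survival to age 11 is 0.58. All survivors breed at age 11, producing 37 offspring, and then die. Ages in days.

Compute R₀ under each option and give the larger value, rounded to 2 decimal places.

17.00

breed at age 10: R₀ = 0.70 × (18 + 0.17 × 37) = 0.70 × 24.2900 = 17.0030
delay to age 11: R₀ = 0.70 × (0.58 × 37) = 0.70 × 21.4600 = 15.0220
Higher: breed at age 10 (17.0030).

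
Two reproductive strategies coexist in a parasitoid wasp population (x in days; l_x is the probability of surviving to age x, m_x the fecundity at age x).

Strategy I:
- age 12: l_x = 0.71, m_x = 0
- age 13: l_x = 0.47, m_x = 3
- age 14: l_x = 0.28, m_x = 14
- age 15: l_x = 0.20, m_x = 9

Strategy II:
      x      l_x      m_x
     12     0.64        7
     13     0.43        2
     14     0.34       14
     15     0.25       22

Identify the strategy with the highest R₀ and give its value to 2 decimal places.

Strategy I: R₀ = 0.71×0 + 0.47×3 + 0.28×14 + 0.20×9 = 7.1300
Strategy II: R₀ = 0.64×7 + 0.43×2 + 0.34×14 + 0.25×22 = 15.6000
Highest R₀: strategy II with 15.6000.

15.60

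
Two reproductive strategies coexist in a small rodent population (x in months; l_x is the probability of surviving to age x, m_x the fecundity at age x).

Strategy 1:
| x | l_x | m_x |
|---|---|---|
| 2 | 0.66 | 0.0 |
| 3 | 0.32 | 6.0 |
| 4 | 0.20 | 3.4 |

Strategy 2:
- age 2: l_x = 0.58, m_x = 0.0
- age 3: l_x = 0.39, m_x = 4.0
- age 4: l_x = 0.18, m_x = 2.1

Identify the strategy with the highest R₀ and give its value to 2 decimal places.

2.60

Strategy 1: R₀ = 0.66×0.0 + 0.32×6.0 + 0.20×3.4 = 2.6000
Strategy 2: R₀ = 0.58×0.0 + 0.39×4.0 + 0.18×2.1 = 1.9380
Highest R₀: strategy 1 with 2.6000.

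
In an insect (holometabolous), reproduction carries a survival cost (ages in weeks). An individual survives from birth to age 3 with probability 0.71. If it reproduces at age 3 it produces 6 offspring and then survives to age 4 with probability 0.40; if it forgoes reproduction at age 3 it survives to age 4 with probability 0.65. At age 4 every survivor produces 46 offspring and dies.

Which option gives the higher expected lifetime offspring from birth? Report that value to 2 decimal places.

breed at age 3: R₀ = 0.71 × (6 + 0.40 × 46) = 0.71 × 24.4000 = 17.3240
delay to age 4: R₀ = 0.71 × (0.65 × 46) = 0.71 × 29.9000 = 21.2290
Higher: delay to age 4 (21.2290).

21.23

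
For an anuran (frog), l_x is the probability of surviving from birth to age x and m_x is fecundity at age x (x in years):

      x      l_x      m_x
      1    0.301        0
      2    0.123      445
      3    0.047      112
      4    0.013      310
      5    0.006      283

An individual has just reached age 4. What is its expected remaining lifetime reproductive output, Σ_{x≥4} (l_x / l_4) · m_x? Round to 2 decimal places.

440.62

l_4 = 0.013. Conditional survival from age 4 to x is l_x / l_4.
  x=4: (0.013/0.013) × 310 = 310.0000
  x=5: (0.006/0.013) × 283 = 130.6154
Sum = 310.0000 + 130.6154 = 440.6154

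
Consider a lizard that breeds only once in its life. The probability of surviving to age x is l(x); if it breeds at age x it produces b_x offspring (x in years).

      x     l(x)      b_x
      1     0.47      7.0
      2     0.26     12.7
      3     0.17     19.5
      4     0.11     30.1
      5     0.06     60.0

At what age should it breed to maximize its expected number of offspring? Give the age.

Expected offspring if breeding at age x = l(x) × b_x:
  age 1: 0.47 × 7.0 = 3.290
  age 2: 0.26 × 12.7 = 3.302
  age 3: 0.17 × 19.5 = 3.315
  age 4: 0.11 × 30.1 = 3.311
  age 5: 0.06 × 60.0 = 3.600
Maximum at age 5 (3.600).

5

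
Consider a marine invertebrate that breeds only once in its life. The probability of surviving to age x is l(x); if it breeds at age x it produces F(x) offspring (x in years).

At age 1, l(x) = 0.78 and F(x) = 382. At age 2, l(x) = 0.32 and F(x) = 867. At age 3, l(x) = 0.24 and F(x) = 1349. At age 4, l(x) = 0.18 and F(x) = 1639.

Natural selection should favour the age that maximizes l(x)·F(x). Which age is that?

Expected offspring if breeding at age x = l(x) × F(x):
  age 1: 0.78 × 382 = 297.960
  age 2: 0.32 × 867 = 277.440
  age 3: 0.24 × 1349 = 323.760
  age 4: 0.18 × 1639 = 295.020
Maximum at age 3 (323.760).

3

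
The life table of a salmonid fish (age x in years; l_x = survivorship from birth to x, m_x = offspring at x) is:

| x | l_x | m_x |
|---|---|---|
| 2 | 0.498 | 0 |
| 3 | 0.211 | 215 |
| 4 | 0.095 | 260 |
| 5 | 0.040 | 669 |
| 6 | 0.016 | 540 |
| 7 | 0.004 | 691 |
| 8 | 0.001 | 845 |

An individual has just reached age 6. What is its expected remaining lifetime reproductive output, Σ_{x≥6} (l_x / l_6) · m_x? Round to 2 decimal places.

l_6 = 0.016. Conditional survival from age 6 to x is l_x / l_6.
  x=6: (0.016/0.016) × 540 = 540.0000
  x=7: (0.004/0.016) × 691 = 172.7500
  x=8: (0.001/0.016) × 845 = 52.8125
Sum = 540.0000 + 172.7500 + 52.8125 = 765.5625

765.56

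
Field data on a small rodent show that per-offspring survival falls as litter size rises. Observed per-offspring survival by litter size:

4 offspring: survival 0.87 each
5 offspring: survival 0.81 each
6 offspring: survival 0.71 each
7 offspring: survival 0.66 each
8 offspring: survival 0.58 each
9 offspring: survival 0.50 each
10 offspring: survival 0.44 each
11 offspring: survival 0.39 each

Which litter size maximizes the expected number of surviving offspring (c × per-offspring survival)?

Expected surviving offspring = c × s(c):
  c=4: 4 × 0.87 = 3.480
  c=5: 5 × 0.81 = 4.050
  c=6: 6 × 0.71 = 4.260
  c=7: 7 × 0.66 = 4.620
  c=8: 8 × 0.58 = 4.640
  c=9: 9 × 0.50 = 4.500
  c=10: 10 × 0.44 = 4.400
  c=11: 11 × 0.39 = 4.290
Maximum at c = 8 (4.640 surviving offspring).

8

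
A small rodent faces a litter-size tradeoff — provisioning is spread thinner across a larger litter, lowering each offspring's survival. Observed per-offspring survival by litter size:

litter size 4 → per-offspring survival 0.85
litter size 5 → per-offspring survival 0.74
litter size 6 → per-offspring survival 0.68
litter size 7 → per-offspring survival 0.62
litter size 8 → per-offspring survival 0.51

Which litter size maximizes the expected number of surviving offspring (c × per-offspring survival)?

7

Expected surviving offspring = c × s(c):
  c=4: 4 × 0.85 = 3.400
  c=5: 5 × 0.74 = 3.700
  c=6: 6 × 0.68 = 4.080
  c=7: 7 × 0.62 = 4.340
  c=8: 8 × 0.51 = 4.080
Maximum at c = 7 (4.340 surviving offspring).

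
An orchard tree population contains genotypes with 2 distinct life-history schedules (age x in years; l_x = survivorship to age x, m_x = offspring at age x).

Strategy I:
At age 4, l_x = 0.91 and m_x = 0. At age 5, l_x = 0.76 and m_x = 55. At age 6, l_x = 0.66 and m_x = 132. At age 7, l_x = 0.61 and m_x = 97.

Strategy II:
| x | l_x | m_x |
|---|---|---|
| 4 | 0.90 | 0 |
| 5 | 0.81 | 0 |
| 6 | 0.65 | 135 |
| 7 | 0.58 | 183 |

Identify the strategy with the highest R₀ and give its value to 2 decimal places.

193.89

Strategy I: R₀ = 0.91×0 + 0.76×55 + 0.66×132 + 0.61×97 = 188.0900
Strategy II: R₀ = 0.90×0 + 0.81×0 + 0.65×135 + 0.58×183 = 193.8900
Highest R₀: strategy II with 193.8900.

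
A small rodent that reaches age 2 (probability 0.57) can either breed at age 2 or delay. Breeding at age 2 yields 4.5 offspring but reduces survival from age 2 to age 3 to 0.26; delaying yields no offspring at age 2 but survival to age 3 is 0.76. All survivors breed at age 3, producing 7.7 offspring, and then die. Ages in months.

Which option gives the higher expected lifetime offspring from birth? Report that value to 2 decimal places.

3.71

breed at age 2: R₀ = 0.57 × (4.5 + 0.26 × 7.7) = 0.57 × 6.5020 = 3.7061
delay to age 3: R₀ = 0.57 × (0.76 × 7.7) = 0.57 × 5.8520 = 3.3356
Higher: breed at age 2 (3.7061).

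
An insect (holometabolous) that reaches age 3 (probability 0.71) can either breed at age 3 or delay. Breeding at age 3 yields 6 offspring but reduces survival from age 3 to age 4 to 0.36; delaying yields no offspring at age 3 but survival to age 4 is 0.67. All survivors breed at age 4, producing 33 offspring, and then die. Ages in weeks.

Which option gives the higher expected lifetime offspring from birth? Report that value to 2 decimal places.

15.70

breed at age 3: R₀ = 0.71 × (6 + 0.36 × 33) = 0.71 × 17.8800 = 12.6948
delay to age 4: R₀ = 0.71 × (0.67 × 33) = 0.71 × 22.1100 = 15.6981
Higher: delay to age 4 (15.6981).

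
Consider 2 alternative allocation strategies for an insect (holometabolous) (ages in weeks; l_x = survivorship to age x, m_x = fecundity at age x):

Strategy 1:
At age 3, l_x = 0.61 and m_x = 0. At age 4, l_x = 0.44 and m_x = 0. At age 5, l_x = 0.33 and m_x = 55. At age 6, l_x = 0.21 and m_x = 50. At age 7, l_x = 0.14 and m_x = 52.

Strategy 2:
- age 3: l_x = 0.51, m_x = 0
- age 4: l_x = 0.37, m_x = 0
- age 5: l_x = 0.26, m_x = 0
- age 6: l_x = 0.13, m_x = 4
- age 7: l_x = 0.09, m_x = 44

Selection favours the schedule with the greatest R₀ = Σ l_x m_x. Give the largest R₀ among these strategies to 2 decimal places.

Strategy 1: R₀ = 0.61×0 + 0.44×0 + 0.33×55 + 0.21×50 + 0.14×52 = 35.9300
Strategy 2: R₀ = 0.51×0 + 0.37×0 + 0.26×0 + 0.13×4 + 0.09×44 = 4.4800
Highest R₀: strategy 1 with 35.9300.

35.93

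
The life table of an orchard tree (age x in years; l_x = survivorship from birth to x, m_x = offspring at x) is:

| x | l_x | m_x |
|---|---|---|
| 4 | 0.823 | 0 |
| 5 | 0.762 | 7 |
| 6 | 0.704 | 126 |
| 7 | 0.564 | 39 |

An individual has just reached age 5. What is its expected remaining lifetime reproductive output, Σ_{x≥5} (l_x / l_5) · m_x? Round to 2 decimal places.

152.28

l_5 = 0.762. Conditional survival from age 5 to x is l_x / l_5.
  x=5: (0.762/0.762) × 7 = 7.0000
  x=6: (0.704/0.762) × 126 = 116.4094
  x=7: (0.564/0.762) × 39 = 28.8661
Sum = 7.0000 + 116.4094 + 28.8661 = 152.2756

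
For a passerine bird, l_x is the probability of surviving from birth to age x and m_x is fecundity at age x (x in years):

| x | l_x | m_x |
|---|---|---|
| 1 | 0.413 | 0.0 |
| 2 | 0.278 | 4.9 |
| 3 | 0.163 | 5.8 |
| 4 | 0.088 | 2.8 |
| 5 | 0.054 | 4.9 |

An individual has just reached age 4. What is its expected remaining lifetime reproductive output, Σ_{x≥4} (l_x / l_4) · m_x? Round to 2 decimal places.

l_4 = 0.088. Conditional survival from age 4 to x is l_x / l_4.
  x=4: (0.088/0.088) × 2.8 = 2.8000
  x=5: (0.054/0.088) × 4.9 = 3.0068
Sum = 2.8000 + 3.0068 = 5.8068

5.81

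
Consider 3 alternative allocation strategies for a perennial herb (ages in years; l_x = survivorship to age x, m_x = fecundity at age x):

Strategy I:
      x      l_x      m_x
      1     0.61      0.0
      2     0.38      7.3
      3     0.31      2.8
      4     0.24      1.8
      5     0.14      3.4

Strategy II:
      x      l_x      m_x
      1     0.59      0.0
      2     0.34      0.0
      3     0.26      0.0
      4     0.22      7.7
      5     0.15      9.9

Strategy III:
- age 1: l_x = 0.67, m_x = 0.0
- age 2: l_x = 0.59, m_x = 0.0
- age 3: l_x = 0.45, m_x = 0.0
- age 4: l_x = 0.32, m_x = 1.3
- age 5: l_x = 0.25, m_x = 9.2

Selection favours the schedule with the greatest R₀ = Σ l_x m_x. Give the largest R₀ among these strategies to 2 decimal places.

4.55

Strategy I: R₀ = 0.61×0.0 + 0.38×7.3 + 0.31×2.8 + 0.24×1.8 + 0.14×3.4 = 4.5500
Strategy II: R₀ = 0.59×0.0 + 0.34×0.0 + 0.26×0.0 + 0.22×7.7 + 0.15×9.9 = 3.1790
Strategy III: R₀ = 0.67×0.0 + 0.59×0.0 + 0.45×0.0 + 0.32×1.3 + 0.25×9.2 = 2.7160
Highest R₀: strategy I with 4.5500.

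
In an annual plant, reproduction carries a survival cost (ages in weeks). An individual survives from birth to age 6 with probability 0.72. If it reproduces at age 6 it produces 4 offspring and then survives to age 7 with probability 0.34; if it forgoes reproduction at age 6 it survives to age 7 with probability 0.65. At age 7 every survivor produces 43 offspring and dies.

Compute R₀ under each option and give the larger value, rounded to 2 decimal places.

20.12

breed at age 6: R₀ = 0.72 × (4 + 0.34 × 43) = 0.72 × 18.6200 = 13.4064
delay to age 7: R₀ = 0.72 × (0.65 × 43) = 0.72 × 27.9500 = 20.1240
Higher: delay to age 7 (20.1240).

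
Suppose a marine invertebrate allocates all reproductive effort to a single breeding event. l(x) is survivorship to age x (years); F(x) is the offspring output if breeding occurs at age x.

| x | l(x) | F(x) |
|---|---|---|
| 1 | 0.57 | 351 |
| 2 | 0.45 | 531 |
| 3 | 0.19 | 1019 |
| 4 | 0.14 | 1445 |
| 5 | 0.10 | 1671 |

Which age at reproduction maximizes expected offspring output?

2

Expected offspring if breeding at age x = l(x) × F(x):
  age 1: 0.57 × 351 = 200.070
  age 2: 0.45 × 531 = 238.950
  age 3: 0.19 × 1019 = 193.610
  age 4: 0.14 × 1445 = 202.300
  age 5: 0.10 × 1671 = 167.100
Maximum at age 2 (238.950).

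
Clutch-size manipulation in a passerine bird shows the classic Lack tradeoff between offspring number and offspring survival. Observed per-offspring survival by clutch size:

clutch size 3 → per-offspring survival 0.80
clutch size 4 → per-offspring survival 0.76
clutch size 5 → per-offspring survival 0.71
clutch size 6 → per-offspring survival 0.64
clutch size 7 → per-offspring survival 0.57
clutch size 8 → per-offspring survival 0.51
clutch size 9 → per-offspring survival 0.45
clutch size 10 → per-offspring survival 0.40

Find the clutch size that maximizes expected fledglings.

8

Expected fledglings = c × s(c):
  c=3: 3 × 0.80 = 2.400
  c=4: 4 × 0.76 = 3.040
  c=5: 5 × 0.71 = 3.550
  c=6: 6 × 0.64 = 3.840
  c=7: 7 × 0.57 = 3.990
  c=8: 8 × 0.51 = 4.080
  c=9: 9 × 0.45 = 4.050
  c=10: 10 × 0.40 = 4.000
Maximum at c = 8 (4.080 fledglings).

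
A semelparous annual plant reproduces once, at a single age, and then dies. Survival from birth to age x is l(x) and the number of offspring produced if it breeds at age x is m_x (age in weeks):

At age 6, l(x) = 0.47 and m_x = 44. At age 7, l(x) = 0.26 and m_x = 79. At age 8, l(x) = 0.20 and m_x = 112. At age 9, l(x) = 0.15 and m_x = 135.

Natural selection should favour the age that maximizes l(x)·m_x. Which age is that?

8

Expected offspring if breeding at age x = l(x) × m_x:
  age 6: 0.47 × 44 = 20.680
  age 7: 0.26 × 79 = 20.540
  age 8: 0.20 × 112 = 22.400
  age 9: 0.15 × 135 = 20.250
Maximum at age 8 (22.400).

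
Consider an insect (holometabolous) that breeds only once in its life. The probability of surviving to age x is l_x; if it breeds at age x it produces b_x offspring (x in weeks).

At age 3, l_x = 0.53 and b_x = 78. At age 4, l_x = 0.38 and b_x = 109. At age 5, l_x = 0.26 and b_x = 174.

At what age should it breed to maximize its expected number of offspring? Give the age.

5

Expected offspring if breeding at age x = l_x × b_x:
  age 3: 0.53 × 78 = 41.340
  age 4: 0.38 × 109 = 41.420
  age 5: 0.26 × 174 = 45.240
Maximum at age 5 (45.240).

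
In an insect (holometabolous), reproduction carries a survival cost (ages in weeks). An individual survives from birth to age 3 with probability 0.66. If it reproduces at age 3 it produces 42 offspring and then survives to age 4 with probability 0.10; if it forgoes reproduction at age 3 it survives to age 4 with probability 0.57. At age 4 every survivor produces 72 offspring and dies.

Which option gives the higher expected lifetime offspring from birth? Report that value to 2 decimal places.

32.47

breed at age 3: R₀ = 0.66 × (42 + 0.10 × 72) = 0.66 × 49.2000 = 32.4720
delay to age 4: R₀ = 0.66 × (0.57 × 72) = 0.66 × 41.0400 = 27.0864
Higher: breed at age 3 (32.4720).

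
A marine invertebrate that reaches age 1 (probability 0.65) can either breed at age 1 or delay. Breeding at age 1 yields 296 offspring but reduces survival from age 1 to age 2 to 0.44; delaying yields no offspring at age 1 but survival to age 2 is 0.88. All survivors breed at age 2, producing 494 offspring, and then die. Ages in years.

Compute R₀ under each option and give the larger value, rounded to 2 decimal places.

breed at age 1: R₀ = 0.65 × (296 + 0.44 × 494) = 0.65 × 513.3600 = 333.6840
delay to age 2: R₀ = 0.65 × (0.88 × 494) = 0.65 × 434.7200 = 282.5680
Higher: breed at age 1 (333.6840).

333.68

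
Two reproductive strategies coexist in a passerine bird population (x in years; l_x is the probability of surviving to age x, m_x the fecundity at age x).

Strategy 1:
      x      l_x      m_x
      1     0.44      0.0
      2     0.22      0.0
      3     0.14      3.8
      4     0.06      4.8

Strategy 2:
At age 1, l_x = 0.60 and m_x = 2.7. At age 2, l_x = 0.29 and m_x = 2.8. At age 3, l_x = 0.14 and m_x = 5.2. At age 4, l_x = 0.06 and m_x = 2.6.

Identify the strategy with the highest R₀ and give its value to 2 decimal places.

Strategy 1: R₀ = 0.44×0.0 + 0.22×0.0 + 0.14×3.8 + 0.06×4.8 = 0.8200
Strategy 2: R₀ = 0.60×2.7 + 0.29×2.8 + 0.14×5.2 + 0.06×2.6 = 3.3160
Highest R₀: strategy 2 with 3.3160.

3.32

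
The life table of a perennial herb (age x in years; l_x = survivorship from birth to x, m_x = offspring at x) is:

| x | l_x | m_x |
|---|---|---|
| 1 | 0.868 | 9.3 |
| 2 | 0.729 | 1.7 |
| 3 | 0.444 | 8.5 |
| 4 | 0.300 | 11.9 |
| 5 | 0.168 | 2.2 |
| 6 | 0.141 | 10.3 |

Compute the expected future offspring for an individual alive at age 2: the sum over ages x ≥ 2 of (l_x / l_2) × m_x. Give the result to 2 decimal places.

l_2 = 0.729. Conditional survival from age 2 to x is l_x / l_2.
  x=2: (0.729/0.729) × 1.7 = 1.7000
  x=3: (0.444/0.729) × 8.5 = 5.1770
  x=4: (0.300/0.729) × 11.9 = 4.8971
  x=5: (0.168/0.729) × 2.2 = 0.5070
  x=6: (0.141/0.729) × 10.3 = 1.9922
Sum = 1.7000 + 5.1770 + 4.8971 + 0.5070 + 1.9922 = 14.2733

14.27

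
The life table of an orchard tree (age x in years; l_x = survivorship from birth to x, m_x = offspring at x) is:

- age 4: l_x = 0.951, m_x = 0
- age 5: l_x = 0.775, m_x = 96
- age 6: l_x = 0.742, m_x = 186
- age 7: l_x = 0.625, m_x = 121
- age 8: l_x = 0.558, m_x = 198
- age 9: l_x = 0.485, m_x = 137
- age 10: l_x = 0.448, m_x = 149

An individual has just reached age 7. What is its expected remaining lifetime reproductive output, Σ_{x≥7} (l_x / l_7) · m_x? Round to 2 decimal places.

510.89

l_7 = 0.625. Conditional survival from age 7 to x is l_x / l_7.
  x=7: (0.625/0.625) × 121 = 121.0000
  x=8: (0.558/0.625) × 198 = 176.7744
  x=9: (0.485/0.625) × 137 = 106.3120
  x=10: (0.448/0.625) × 149 = 106.8032
Sum = 121.0000 + 176.7744 + 106.3120 + 106.8032 = 510.8896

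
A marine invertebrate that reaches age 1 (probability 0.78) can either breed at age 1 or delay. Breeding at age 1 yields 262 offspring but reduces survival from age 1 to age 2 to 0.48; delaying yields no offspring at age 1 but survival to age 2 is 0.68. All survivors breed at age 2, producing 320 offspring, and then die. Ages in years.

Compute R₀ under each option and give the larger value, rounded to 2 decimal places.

324.17

breed at age 1: R₀ = 0.78 × (262 + 0.48 × 320) = 0.78 × 415.6000 = 324.1680
delay to age 2: R₀ = 0.78 × (0.68 × 320) = 0.78 × 217.6000 = 169.7280
Higher: breed at age 1 (324.1680).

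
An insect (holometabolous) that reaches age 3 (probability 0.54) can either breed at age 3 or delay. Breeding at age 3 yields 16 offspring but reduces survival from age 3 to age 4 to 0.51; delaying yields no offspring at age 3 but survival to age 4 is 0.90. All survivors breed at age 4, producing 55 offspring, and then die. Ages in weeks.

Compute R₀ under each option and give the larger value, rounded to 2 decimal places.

breed at age 3: R₀ = 0.54 × (16 + 0.51 × 55) = 0.54 × 44.0500 = 23.7870
delay to age 4: R₀ = 0.54 × (0.90 × 55) = 0.54 × 49.5000 = 26.7300
Higher: delay to age 4 (26.7300).

26.73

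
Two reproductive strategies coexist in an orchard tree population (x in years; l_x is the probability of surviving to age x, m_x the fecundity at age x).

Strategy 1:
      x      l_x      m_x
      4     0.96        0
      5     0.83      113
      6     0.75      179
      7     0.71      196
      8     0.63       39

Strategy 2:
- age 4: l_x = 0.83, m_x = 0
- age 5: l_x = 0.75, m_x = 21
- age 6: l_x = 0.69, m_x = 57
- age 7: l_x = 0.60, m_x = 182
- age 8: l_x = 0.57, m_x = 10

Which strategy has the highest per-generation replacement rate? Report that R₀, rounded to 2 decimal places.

391.77

Strategy 1: R₀ = 0.96×0 + 0.83×113 + 0.75×179 + 0.71×196 + 0.63×39 = 391.7700
Strategy 2: R₀ = 0.83×0 + 0.75×21 + 0.69×57 + 0.60×182 + 0.57×10 = 169.9800
Highest R₀: strategy 1 with 391.7700.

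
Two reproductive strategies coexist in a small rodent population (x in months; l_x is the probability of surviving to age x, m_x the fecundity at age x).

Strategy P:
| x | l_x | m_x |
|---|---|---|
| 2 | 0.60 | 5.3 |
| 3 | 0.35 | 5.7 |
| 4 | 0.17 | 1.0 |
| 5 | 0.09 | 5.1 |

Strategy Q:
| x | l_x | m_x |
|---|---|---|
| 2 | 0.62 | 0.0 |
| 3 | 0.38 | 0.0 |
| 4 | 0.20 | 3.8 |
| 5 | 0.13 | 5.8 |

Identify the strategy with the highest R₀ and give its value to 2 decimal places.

5.80

Strategy P: R₀ = 0.60×5.3 + 0.35×5.7 + 0.17×1.0 + 0.09×5.1 = 5.8040
Strategy Q: R₀ = 0.62×0.0 + 0.38×0.0 + 0.20×3.8 + 0.13×5.8 = 1.5140
Highest R₀: strategy P with 5.8040.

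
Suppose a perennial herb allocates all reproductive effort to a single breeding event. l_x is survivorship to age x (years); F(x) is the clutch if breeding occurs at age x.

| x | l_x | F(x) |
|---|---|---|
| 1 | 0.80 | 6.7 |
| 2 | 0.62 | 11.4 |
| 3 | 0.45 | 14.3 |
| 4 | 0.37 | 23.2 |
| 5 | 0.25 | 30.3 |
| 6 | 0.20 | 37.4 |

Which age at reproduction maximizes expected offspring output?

Expected offspring if breeding at age x = l_x × F(x):
  age 1: 0.80 × 6.7 = 5.360
  age 2: 0.62 × 11.4 = 7.068
  age 3: 0.45 × 14.3 = 6.435
  age 4: 0.37 × 23.2 = 8.584
  age 5: 0.25 × 30.3 = 7.575
  age 6: 0.20 × 37.4 = 7.480
Maximum at age 4 (8.584).

4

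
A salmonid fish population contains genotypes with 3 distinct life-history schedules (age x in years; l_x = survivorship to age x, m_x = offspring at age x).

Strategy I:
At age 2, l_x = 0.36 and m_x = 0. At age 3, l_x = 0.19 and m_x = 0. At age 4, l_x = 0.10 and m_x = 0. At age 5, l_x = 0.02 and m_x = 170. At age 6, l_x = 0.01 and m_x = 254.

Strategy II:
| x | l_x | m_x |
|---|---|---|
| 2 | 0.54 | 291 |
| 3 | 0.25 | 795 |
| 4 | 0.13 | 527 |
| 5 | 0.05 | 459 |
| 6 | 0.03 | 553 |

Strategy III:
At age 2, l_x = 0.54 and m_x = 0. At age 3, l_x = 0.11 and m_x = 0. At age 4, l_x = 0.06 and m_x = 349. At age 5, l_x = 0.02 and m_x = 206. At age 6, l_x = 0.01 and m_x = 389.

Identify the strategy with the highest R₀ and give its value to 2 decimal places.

463.94

Strategy I: R₀ = 0.36×0 + 0.19×0 + 0.10×0 + 0.02×170 + 0.01×254 = 5.9400
Strategy II: R₀ = 0.54×291 + 0.25×795 + 0.13×527 + 0.05×459 + 0.03×553 = 463.9400
Strategy III: R₀ = 0.54×0 + 0.11×0 + 0.06×349 + 0.02×206 + 0.01×389 = 28.9500
Highest R₀: strategy II with 463.9400.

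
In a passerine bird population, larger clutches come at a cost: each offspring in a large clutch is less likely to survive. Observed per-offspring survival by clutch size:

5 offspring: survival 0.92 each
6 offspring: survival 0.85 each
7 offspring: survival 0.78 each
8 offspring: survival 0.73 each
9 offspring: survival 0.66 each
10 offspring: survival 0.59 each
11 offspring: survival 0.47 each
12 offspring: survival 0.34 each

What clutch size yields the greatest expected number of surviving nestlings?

Expected surviving nestlings = c × s(c):
  c=5: 5 × 0.92 = 4.600
  c=6: 6 × 0.85 = 5.100
  c=7: 7 × 0.78 = 5.460
  c=8: 8 × 0.73 = 5.840
  c=9: 9 × 0.66 = 5.940
  c=10: 10 × 0.59 = 5.900
  c=11: 11 × 0.47 = 5.170
  c=12: 12 × 0.34 = 4.080
Maximum at c = 9 (5.940 surviving nestlings).

9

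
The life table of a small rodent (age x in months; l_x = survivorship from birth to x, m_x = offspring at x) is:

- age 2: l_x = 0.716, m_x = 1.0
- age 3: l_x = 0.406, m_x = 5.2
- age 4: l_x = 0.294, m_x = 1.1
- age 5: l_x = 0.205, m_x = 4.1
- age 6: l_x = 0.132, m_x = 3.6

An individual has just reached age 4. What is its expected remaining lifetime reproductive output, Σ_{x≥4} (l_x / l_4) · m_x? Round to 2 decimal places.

5.58

l_4 = 0.294. Conditional survival from age 4 to x is l_x / l_4.
  x=4: (0.294/0.294) × 1.1 = 1.1000
  x=5: (0.205/0.294) × 4.1 = 2.8588
  x=6: (0.132/0.294) × 3.6 = 1.6163
Sum = 1.1000 + 2.8588 + 1.6163 = 5.5752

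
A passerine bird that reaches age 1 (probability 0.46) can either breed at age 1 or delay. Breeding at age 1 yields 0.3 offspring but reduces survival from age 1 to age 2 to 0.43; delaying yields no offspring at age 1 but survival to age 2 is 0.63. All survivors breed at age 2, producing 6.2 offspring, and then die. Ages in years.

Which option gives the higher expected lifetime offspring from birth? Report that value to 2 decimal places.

breed at age 1: R₀ = 0.46 × (0.3 + 0.43 × 6.2) = 0.46 × 2.9660 = 1.3644
delay to age 2: R₀ = 0.46 × (0.63 × 6.2) = 0.46 × 3.9060 = 1.7968
Higher: delay to age 2 (1.7968).

1.80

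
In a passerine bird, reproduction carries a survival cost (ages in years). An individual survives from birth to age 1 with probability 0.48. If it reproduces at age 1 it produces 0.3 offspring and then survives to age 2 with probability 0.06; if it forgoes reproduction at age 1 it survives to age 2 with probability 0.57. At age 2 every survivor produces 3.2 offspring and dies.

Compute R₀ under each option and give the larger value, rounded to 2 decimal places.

0.88

breed at age 1: R₀ = 0.48 × (0.3 + 0.06 × 3.2) = 0.48 × 0.4920 = 0.2362
delay to age 2: R₀ = 0.48 × (0.57 × 3.2) = 0.48 × 1.8240 = 0.8755
Higher: delay to age 2 (0.8755).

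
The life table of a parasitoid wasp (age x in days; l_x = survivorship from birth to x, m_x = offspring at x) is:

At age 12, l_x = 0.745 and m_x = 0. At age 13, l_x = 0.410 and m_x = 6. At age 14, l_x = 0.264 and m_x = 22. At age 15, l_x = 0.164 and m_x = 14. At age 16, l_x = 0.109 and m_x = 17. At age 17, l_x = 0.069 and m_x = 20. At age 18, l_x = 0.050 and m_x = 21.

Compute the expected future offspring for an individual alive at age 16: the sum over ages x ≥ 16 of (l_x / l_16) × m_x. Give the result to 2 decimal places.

l_16 = 0.109. Conditional survival from age 16 to x is l_x / l_16.
  x=16: (0.109/0.109) × 17 = 17.0000
  x=17: (0.069/0.109) × 20 = 12.6606
  x=18: (0.050/0.109) × 21 = 9.6330
Sum = 17.0000 + 12.6606 + 9.6330 = 39.2936

39.29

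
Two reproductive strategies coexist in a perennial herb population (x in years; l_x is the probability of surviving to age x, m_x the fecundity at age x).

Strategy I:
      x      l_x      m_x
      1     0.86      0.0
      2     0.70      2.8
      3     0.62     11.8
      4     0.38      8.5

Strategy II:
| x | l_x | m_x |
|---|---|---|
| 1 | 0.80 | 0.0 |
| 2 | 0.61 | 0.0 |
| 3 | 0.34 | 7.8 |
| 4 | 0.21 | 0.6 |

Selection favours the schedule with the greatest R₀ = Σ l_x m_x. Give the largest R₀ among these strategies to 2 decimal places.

12.51

Strategy I: R₀ = 0.86×0.0 + 0.70×2.8 + 0.62×11.8 + 0.38×8.5 = 12.5060
Strategy II: R₀ = 0.80×0.0 + 0.61×0.0 + 0.34×7.8 + 0.21×0.6 = 2.7780
Highest R₀: strategy I with 12.5060.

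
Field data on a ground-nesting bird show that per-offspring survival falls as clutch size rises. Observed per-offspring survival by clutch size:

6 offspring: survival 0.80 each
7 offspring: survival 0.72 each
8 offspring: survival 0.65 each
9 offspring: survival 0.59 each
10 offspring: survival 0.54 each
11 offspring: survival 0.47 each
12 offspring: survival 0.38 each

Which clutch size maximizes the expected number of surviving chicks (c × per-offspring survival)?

10

Expected surviving chicks = c × s(c):
  c=6: 6 × 0.80 = 4.800
  c=7: 7 × 0.72 = 5.040
  c=8: 8 × 0.65 = 5.200
  c=9: 9 × 0.59 = 5.310
  c=10: 10 × 0.54 = 5.400
  c=11: 11 × 0.47 = 5.170
  c=12: 12 × 0.38 = 4.560
Maximum at c = 10 (5.400 surviving chicks).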